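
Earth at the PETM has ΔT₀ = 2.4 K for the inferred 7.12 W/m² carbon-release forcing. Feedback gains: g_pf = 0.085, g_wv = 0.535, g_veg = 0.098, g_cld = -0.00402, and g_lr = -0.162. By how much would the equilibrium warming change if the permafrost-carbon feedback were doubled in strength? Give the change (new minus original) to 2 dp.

1.25 K

Original: g = 0.55198, ΔT = 2.4/(1−0.55198) = 5.3569 K.
With doubled permafrost-carbon: g' = 0.63698, ΔT' = 2.4/(1−0.63698) = 6.6112 K.
Change = 6.6112 − 5.3569 = 1.25 K.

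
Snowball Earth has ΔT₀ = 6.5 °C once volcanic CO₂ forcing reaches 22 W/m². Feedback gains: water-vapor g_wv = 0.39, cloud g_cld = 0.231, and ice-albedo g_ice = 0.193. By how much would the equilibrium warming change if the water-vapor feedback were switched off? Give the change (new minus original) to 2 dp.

Original: g = 0.814, ΔT = 6.5/(1−0.814) = 34.9462 °C.
Without water-vapor: g' = 0.424, ΔT' = 6.5/(1−0.424) = 11.2847 °C.
Change = 11.2847 − 34.9462 = -23.66 °C.

-23.66 °C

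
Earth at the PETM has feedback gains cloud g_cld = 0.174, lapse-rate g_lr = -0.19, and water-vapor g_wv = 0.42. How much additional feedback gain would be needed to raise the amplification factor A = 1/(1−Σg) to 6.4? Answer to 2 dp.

Current total gain = 0.404.
Target gain for A = 6.4: g* = 1 − 1/6.4 = 0.8438.
Additional gain needed = 0.8438 − 0.404 = 0.44.

0.44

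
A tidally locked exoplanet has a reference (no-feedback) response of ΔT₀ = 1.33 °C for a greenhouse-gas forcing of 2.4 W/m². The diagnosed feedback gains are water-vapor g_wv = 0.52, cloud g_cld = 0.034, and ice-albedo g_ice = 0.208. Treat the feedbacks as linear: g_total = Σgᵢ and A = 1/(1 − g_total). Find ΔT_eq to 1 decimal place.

Total gain g = 0.52 + 0.034 + 0.208 = 0.762.
Amplification A = 1/(1 − 0.762) = 4.202.
ΔT = 1.33 × 4.202 = 5.6 °C.

5.6 °C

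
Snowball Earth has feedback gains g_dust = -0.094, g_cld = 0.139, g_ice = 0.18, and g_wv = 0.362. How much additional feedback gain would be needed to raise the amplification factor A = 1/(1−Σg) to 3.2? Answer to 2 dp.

Current total gain = 0.587.
Target gain for A = 3.2: g* = 1 − 1/3.2 = 0.6875.
Additional gain needed = 0.6875 − 0.587 = 0.10.

0.10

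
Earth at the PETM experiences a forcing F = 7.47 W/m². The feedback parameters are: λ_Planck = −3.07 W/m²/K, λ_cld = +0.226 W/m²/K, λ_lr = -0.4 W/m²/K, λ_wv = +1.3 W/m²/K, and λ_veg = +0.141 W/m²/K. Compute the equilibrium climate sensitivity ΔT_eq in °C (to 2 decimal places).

Net feedback parameter λ = (−3.07) + (+0.226) + (-0.4) + (+1.3) + (+0.141) = -1.803 W/m²/K.
ΔT = −F/λ = −7.47/(-1.803) = 4.14 °C.

4.14 °C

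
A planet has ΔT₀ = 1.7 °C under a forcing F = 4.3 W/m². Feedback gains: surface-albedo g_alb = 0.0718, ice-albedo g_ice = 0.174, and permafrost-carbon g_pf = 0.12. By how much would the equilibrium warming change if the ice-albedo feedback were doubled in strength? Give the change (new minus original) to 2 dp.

Original: g = 0.3658, ΔT = 1.7/(1−0.3658) = 2.6805 °C.
With doubled ice-albedo: g' = 0.5398, ΔT' = 1.7/(1−0.5398) = 3.6940 °C.
Change = 3.6940 − 2.6805 = 1.01 °C.

1.01 °C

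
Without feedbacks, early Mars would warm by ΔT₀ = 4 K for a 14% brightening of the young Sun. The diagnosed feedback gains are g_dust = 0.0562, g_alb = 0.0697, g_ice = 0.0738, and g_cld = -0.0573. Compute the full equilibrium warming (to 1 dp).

Total gain g = 0.0562 + 0.0697 + 0.0738 − 0.0573 = 0.1424.
Amplification A = 1/(1 − 0.1424) = 1.166.
ΔT = 4 × 1.166 = 4.7 K.

4.7 K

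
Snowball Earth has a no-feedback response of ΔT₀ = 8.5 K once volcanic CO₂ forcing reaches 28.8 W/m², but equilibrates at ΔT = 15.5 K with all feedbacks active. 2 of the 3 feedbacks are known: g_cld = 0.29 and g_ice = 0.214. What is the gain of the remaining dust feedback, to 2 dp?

Amplification A = ΔT/ΔT₀ = 15.5/8.5 = 1.824.
Total gain g = 1 − 1/A = 1 − 1/1.824 = 0.4518.
Known gains sum to 0.29 + 0.214 = 0.504.
g_dust = 0.4518 − 0.504 = -0.05.

-0.05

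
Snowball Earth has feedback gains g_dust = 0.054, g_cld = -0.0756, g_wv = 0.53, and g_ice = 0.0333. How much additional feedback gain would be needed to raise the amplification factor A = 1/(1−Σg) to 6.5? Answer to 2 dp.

Current total gain = 0.5417.
Target gain for A = 6.5: g* = 1 − 1/6.5 = 0.8462.
Additional gain needed = 0.8462 − 0.5417 = 0.30.

0.30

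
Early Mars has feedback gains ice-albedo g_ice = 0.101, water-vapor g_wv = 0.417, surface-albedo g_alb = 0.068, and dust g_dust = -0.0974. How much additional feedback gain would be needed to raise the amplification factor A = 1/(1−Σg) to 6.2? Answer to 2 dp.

Current total gain = 0.4886.
Target gain for A = 6.2: g* = 1 − 1/6.2 = 0.8387.
Additional gain needed = 0.8387 − 0.4886 = 0.35.

0.35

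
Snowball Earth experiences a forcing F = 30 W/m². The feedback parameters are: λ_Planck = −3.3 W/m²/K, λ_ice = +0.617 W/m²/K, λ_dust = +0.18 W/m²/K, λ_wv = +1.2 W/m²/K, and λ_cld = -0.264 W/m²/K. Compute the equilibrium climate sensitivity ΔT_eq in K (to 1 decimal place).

19.1 K

Net feedback parameter λ = (−3.3) + (+0.617) + (+0.18) + (+1.2) + (-0.264) = -1.567 W/m²/K.
ΔT = −F/λ = −30/(-1.567) = 19.1 K.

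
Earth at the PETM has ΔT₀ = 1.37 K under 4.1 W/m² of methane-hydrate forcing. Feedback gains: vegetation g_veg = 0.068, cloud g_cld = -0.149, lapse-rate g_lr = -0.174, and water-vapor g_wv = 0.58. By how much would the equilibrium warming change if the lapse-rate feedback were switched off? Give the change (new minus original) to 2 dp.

Original: g = 0.325, ΔT = 1.37/(1−0.325) = 2.0296 K.
Without lapse-rate: g' = 0.499, ΔT' = 1.37/(1−0.499) = 2.7345 K.
Change = 2.7345 − 2.0296 = 0.70 K.

0.70 K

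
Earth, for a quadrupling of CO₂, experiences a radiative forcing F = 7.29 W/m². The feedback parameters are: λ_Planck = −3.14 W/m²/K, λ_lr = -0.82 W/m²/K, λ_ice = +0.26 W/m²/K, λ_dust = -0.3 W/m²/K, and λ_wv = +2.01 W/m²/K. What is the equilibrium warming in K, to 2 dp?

Net feedback parameter λ = (−3.14) + (-0.82) + (+0.26) + (-0.3) + (+2.01) = -1.99 W/m²/K.
ΔT = −F/λ = −7.29/(-1.99) = 3.66 K.

3.66 K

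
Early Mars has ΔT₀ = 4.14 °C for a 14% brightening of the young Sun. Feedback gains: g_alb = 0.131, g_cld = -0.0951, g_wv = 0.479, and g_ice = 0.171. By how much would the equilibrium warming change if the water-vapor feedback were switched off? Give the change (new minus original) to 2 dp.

Original: g = 0.6859, ΔT = 4.14/(1−0.6859) = 13.1805 °C.
Without water-vapor: g' = 0.2069, ΔT' = 4.14/(1−0.2069) = 5.2200 °C.
Change = 5.2200 − 13.1805 = -7.96 °C.

-7.96 °C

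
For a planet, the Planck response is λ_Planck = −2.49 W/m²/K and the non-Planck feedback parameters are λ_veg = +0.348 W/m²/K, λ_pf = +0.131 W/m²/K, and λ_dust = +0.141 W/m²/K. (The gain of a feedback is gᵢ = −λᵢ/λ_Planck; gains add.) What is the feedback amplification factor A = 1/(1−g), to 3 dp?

Convert to gains: g_veg = 0.348/2.49 = 0.1398; g_pf = 0.131/2.49 = 0.05261; g_dust = 0.141/2.49 = 0.05663.
Total gain g = 0.24904.
A = 1/(1 − 0.24904) = 1.332.

1.332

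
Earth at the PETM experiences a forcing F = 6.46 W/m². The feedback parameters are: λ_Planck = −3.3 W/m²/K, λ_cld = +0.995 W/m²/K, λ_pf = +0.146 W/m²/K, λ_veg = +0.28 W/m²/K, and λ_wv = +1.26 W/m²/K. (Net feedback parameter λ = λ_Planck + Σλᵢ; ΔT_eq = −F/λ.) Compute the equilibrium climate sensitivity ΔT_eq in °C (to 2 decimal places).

10.44 °C

Net feedback parameter λ = (−3.3) + (+0.995) + (+0.146) + (+0.28) + (+1.26) = -0.619 W/m²/K.
ΔT = −F/λ = −6.46/(-0.619) = 10.44 °C.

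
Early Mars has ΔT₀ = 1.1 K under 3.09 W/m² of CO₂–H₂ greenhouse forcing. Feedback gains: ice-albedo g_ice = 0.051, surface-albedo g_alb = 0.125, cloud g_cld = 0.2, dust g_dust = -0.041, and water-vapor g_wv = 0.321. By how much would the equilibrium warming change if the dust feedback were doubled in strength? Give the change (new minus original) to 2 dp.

Original: g = 0.656, ΔT = 1.1/(1−0.656) = 3.1977 K.
With doubled dust: g' = 0.615, ΔT' = 1.1/(1−0.615) = 2.8571 K.
Change = 2.8571 − 3.1977 = -0.34 K.

-0.34 K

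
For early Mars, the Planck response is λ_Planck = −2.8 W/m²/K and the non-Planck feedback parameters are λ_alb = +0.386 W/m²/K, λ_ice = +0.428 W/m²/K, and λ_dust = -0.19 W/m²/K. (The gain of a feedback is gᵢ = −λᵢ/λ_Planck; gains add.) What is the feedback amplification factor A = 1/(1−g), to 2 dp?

Convert to gains: g_alb = 0.386/2.8 = 0.1379; g_ice = 0.428/2.8 = 0.1529; g_dust = -0.19/2.8 = -0.06786.
Total gain g = 0.22294.
A = 1/(1 − 0.22294) = 1.29.

1.29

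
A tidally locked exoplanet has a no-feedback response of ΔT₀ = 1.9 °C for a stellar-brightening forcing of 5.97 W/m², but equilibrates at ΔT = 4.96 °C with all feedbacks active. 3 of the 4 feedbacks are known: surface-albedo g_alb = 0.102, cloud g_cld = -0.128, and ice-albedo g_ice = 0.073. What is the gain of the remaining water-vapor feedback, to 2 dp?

Amplification A = ΔT/ΔT₀ = 4.96/1.9 = 2.611.
Total gain g = 1 − 1/A = 1 − 1/2.611 = 0.617.
Known gains sum to 0.102 − 0.128 + 0.073 = 0.047.
g_wv = 0.617 − 0.047 = 0.57.

0.57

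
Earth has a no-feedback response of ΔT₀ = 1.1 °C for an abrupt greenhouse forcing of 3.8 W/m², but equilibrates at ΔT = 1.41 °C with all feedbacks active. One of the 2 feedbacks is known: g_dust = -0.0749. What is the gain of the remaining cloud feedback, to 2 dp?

Amplification A = ΔT/ΔT₀ = 1.41/1.1 = 1.282.
Total gain g = 1 − 1/A = 1 − 1/1.282 = 0.22.
The known gain is -0.0749.
g_cld = 0.22 + 0.0749 = 0.29.

0.29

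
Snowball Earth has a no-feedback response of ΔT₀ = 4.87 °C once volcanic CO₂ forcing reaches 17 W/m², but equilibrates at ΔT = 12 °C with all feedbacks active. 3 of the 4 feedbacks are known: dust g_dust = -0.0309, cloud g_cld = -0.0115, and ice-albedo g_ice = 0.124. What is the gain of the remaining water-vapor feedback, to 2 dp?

0.51

Amplification A = ΔT/ΔT₀ = 12/4.87 = 2.464.
Total gain g = 1 − 1/A = 1 − 1/2.464 = 0.5942.
Known gains sum to -0.0309 − 0.0115 + 0.124 = 0.0816.
g_wv = 0.5942 − 0.0816 = 0.51.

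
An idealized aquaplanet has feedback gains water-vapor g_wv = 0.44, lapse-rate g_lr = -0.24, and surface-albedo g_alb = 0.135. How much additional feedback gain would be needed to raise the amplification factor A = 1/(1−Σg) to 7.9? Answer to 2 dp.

Current total gain = 0.335.
Target gain for A = 7.9: g* = 1 − 1/7.9 = 0.8734.
Additional gain needed = 0.8734 − 0.335 = 0.54.

0.54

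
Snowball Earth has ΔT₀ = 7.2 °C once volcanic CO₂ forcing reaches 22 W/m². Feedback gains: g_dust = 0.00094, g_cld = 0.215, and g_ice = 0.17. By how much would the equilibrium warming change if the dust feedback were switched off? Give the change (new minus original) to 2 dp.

Original: g = 0.38594, ΔT = 7.2/(1−0.38594) = 11.7252 °C.
Without dust: g' = 0.385, ΔT' = 7.2/(1−0.385) = 11.7073 °C.
Change = 11.7073 − 11.7252 = -0.02 °C.

-0.02 °C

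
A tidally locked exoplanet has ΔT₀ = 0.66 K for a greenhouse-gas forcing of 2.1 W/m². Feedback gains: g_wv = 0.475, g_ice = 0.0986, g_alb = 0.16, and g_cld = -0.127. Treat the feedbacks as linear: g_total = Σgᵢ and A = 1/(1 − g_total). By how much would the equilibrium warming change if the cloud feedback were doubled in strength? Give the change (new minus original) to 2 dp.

Original: g = 0.6066, ΔT = 0.66/(1−0.6066) = 1.6777 K.
With doubled cloud: g' = 0.4796, ΔT' = 0.66/(1−0.4796) = 1.2683 K.
Change = 1.2683 − 1.6777 = -0.41 K.

-0.41 K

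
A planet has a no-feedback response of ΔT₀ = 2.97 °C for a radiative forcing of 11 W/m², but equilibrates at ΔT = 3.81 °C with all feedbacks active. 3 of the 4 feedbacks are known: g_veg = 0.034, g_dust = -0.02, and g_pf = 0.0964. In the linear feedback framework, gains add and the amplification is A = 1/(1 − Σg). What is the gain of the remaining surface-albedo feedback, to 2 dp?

Amplification A = ΔT/ΔT₀ = 3.81/2.97 = 1.283.
Total gain g = 1 − 1/A = 1 − 1/1.283 = 0.2206.
Known gains sum to 0.034 − 0.02 + 0.0964 = 0.1104.
g_alb = 0.2206 − 0.1104 = 0.11.

0.11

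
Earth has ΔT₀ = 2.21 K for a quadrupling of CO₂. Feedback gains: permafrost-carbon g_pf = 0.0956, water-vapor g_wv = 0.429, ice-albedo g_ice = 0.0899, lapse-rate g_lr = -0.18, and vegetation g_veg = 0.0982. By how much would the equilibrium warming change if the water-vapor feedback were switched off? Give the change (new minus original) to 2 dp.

Original: g = 0.5327, ΔT = 2.21/(1−0.5327) = 4.7293 K.
Without water-vapor: g' = 0.1037, ΔT' = 2.21/(1−0.1037) = 2.4657 K.
Change = 2.4657 − 4.7293 = -2.26 K.

-2.26 K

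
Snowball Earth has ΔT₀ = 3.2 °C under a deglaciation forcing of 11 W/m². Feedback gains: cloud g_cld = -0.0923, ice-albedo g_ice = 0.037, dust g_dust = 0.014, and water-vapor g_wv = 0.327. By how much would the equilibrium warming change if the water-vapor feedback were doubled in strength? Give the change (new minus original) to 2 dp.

Original: g = 0.2857, ΔT = 3.2/(1−0.2857) = 4.4799 °C.
With doubled water-vapor: g' = 0.6127, ΔT' = 3.2/(1−0.6127) = 8.2623 °C.
Change = 8.2623 − 4.4799 = 3.78 °C.

3.78 °C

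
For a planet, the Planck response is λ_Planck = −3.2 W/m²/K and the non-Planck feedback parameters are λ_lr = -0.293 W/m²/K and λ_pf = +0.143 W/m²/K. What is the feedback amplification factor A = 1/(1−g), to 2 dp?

Convert to gains: g_lr = -0.293/3.2 = -0.09156; g_pf = 0.143/3.2 = 0.04469.
Total gain g = -0.04687.
A = 1/(1 + 0.04687) = 0.96.

0.96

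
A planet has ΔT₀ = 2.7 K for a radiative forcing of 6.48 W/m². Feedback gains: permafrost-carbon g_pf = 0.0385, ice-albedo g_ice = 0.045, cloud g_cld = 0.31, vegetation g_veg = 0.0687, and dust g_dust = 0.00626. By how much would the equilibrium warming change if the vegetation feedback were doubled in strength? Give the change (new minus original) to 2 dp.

0.75 K

Original: g = 0.46846, ΔT = 2.7/(1−0.46846) = 5.0796 K.
With doubled vegetation: g' = 0.53716, ΔT' = 2.7/(1−0.53716) = 5.8335 K.
Change = 5.8335 − 5.0796 = 0.75 K.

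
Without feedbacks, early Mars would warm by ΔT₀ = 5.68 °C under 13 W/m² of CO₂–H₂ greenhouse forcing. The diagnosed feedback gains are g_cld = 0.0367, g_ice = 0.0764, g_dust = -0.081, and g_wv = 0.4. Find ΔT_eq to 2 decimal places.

10.00 °C

Total gain g = 0.0367 + 0.0764 − 0.081 + 0.4 = 0.4321.
Amplification A = 1/(1 − 0.4321) = 1.761.
ΔT = 5.68 × 1.761 = 10.00 °C.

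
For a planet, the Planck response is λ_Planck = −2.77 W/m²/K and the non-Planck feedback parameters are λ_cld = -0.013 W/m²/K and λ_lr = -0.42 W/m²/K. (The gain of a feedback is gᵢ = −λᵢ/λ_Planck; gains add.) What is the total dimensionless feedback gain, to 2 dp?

Convert to gains: g_cld = -0.013/2.77 = -0.004693; g_lr = -0.42/2.77 = -0.1516.
Total gain g = -0.156293.

-0.16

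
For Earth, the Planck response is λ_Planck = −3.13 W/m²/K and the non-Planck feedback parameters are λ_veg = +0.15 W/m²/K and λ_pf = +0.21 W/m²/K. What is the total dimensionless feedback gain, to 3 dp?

Convert to gains: g_veg = 0.15/3.13 = 0.04792; g_pf = 0.21/3.13 = 0.06709.
Total gain g = 0.11501.

0.115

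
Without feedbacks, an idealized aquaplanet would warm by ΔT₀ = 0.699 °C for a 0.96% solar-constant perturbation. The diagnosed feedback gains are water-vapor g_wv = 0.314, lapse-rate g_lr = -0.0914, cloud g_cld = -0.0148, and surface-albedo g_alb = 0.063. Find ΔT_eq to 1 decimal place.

1.0 °C

Total gain g = 0.314 − 0.0914 − 0.0148 + 0.063 = 0.2708.
Amplification A = 1/(1 − 0.2708) = 1.371.
ΔT = 0.699 × 1.371 = 1.0 °C.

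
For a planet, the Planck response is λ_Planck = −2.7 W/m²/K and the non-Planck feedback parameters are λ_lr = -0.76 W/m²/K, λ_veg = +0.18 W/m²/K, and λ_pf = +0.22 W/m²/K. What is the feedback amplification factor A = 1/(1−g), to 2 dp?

Convert to gains: g_lr = -0.76/2.7 = -0.2815; g_veg = 0.18/2.7 = 0.06667; g_pf = 0.22/2.7 = 0.08148.
Total gain g = -0.13335.
A = 1/(1 + 0.13335) = 0.88.

0.88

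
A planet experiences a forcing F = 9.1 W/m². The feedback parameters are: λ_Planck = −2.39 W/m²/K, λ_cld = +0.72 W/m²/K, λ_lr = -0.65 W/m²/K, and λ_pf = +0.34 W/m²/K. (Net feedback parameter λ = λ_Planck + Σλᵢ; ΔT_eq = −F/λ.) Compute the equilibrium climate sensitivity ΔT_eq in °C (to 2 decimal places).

Net feedback parameter λ = (−2.39) + (+0.72) + (-0.65) + (+0.34) = -1.98 W/m²/K.
ΔT = −F/λ = −9.1/(-1.98) = 4.60 °C.

4.60 °C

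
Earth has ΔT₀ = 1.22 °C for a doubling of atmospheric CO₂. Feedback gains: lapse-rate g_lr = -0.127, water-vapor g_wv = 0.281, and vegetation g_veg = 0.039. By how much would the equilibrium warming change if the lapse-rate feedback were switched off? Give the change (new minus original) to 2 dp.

Original: g = 0.193, ΔT = 1.22/(1−0.193) = 1.5118 °C.
Without lapse-rate: g' = 0.32, ΔT' = 1.22/(1−0.32) = 1.7941 °C.
Change = 1.7941 − 1.5118 = 0.28 °C.

0.28 °C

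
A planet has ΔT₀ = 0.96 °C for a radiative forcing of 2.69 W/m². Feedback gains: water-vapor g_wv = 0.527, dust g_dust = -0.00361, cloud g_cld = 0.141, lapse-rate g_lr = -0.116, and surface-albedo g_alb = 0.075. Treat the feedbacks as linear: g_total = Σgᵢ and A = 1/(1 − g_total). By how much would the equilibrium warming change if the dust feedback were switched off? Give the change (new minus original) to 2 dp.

Original: g = 0.62339, ΔT = 0.96/(1−0.62339) = 2.5491 °C.
Without dust: g' = 0.627, ΔT' = 0.96/(1−0.627) = 2.5737 °C.
Change = 2.5737 − 2.5491 = 0.02 °C.

0.02 °C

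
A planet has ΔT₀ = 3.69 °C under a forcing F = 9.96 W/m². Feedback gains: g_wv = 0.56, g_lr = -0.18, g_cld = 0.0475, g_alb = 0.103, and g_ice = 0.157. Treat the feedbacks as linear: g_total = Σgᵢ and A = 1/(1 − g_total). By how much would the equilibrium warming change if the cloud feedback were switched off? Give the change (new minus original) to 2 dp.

Original: g = 0.6875, ΔT = 3.69/(1−0.6875) = 11.8080 °C.
Without cloud: g' = 0.64, ΔT' = 3.69/(1−0.64) = 10.2500 °C.
Change = 10.2500 − 11.8080 = -1.56 °C.

-1.56 °C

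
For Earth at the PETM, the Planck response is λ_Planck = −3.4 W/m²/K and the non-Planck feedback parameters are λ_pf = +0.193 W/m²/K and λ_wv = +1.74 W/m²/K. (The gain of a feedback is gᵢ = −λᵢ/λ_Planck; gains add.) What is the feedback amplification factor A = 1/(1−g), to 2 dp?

Convert to gains: g_pf = 0.193/3.4 = 0.05676; g_wv = 1.74/3.4 = 0.5118.
Total gain g = 0.56856.
A = 1/(1 − 0.56856) = 2.32.

2.32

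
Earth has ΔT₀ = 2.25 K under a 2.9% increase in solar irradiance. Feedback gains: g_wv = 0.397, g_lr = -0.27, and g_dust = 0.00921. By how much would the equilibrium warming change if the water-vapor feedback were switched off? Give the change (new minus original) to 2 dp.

-0.82 K

Original: g = 0.13621, ΔT = 2.25/(1−0.13621) = 2.6048 K.
Without water-vapor: g' = -0.26079, ΔT' = 2.25/(1+0.26079) = 1.7846 K.
Change = 1.7846 − 2.6048 = -0.82 K.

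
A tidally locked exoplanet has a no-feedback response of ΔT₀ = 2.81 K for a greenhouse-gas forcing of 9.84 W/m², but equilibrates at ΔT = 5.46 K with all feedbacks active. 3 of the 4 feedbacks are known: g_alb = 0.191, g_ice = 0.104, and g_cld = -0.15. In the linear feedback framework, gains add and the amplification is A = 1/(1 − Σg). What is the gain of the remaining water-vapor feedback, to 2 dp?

Amplification A = ΔT/ΔT₀ = 5.46/2.81 = 1.943.
Total gain g = 1 − 1/A = 1 − 1/1.943 = 0.4853.
Known gains sum to 0.191 + 0.104 − 0.15 = 0.145.
g_wv = 0.4853 − 0.145 = 0.34.

0.34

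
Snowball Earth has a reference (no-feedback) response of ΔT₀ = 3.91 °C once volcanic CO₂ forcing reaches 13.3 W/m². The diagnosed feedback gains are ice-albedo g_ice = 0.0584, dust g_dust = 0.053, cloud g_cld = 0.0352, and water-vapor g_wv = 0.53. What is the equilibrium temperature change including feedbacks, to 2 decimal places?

12.09 °C

Total gain g = 0.0584 + 0.053 + 0.0352 + 0.53 = 0.6766.
Amplification A = 1/(1 − 0.6766) = 3.092.
ΔT = 3.91 × 3.092 = 12.09 °C.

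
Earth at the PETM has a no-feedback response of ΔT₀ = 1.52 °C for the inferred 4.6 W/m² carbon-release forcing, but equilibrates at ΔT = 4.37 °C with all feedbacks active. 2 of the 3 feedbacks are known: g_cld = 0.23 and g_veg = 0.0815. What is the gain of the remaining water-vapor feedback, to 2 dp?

0.34

Amplification A = ΔT/ΔT₀ = 4.37/1.52 = 2.875.
Total gain g = 1 − 1/A = 1 − 1/2.875 = 0.6522.
Known gains sum to 0.23 + 0.0815 = 0.3115.
g_wv = 0.6522 − 0.3115 = 0.34.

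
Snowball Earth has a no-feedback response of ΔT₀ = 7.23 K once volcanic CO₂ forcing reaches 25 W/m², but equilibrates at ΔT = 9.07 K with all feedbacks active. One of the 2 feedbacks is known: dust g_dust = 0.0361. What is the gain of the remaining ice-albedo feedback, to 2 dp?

Amplification A = ΔT/ΔT₀ = 9.07/7.23 = 1.254.
Total gain g = 1 − 1/A = 1 − 1/1.254 = 0.2026.
The known gain is 0.0361.
g_ice = 0.2026 − 0.0361 = 0.17.

0.17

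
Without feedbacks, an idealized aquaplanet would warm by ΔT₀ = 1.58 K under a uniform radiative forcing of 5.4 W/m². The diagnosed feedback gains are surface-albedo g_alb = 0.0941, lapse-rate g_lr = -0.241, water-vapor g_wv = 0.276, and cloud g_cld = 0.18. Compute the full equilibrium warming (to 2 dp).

Total gain g = 0.0941 − 0.241 + 0.276 + 0.18 = 0.3091.
Amplification A = 1/(1 − 0.3091) = 1.447.
ΔT = 1.58 × 1.447 = 2.29 K.

2.29 K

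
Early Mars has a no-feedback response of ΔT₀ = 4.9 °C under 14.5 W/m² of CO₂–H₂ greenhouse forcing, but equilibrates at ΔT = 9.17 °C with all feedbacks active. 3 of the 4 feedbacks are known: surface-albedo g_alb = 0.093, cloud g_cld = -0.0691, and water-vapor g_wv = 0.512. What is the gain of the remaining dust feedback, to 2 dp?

-0.07

Amplification A = ΔT/ΔT₀ = 9.17/4.9 = 1.871.
Total gain g = 1 − 1/A = 1 − 1/1.871 = 0.4655.
Known gains sum to 0.093 − 0.0691 + 0.512 = 0.5359.
g_dust = 0.4655 − 0.5359 = -0.07.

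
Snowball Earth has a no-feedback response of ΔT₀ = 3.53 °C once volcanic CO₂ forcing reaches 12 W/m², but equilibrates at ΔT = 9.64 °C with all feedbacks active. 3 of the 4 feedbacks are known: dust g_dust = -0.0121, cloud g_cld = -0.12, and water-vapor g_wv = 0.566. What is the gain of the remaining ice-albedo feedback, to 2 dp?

Amplification A = ΔT/ΔT₀ = 9.64/3.53 = 2.731.
Total gain g = 1 − 1/A = 1 − 1/2.731 = 0.6338.
Known gains sum to -0.0121 − 0.12 + 0.566 = 0.4339.
g_ice = 0.6338 − 0.4339 = 0.20.

0.20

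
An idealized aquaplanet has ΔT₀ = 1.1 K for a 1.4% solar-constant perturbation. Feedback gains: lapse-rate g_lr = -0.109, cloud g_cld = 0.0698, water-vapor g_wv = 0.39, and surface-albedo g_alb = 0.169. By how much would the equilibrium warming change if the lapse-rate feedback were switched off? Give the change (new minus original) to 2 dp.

Original: g = 0.5198, ΔT = 1.1/(1−0.5198) = 2.2907 K.
Without lapse-rate: g' = 0.6288, ΔT' = 1.1/(1−0.6288) = 2.9634 K.
Change = 2.9634 − 2.2907 = 0.67 K.

0.67 K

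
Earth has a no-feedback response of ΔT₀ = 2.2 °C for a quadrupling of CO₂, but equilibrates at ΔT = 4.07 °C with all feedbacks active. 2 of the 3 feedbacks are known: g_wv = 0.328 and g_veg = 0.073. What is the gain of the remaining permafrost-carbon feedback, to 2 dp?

0.06

Amplification A = ΔT/ΔT₀ = 4.07/2.2 = 1.85.
Total gain g = 1 − 1/A = 1 − 1/1.85 = 0.4595.
Known gains sum to 0.328 + 0.073 = 0.401.
g_pf = 0.4595 − 0.401 = 0.06.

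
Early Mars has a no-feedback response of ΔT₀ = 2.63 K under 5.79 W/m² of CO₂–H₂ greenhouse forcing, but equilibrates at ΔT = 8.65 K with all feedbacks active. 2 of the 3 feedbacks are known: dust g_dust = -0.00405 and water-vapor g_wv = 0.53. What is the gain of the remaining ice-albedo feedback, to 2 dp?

Amplification A = ΔT/ΔT₀ = 8.65/2.63 = 3.289.
Total gain g = 1 − 1/A = 1 − 1/3.289 = 0.696.
Known gains sum to -0.00405 + 0.53 = 0.52595.
g_ice = 0.696 − 0.52595 = 0.17.

0.17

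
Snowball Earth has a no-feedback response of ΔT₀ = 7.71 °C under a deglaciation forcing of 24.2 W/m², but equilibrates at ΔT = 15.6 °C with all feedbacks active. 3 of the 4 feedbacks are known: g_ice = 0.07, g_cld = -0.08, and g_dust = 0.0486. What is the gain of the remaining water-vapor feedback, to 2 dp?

Amplification A = ΔT/ΔT₀ = 15.6/7.71 = 2.023.
Total gain g = 1 − 1/A = 1 − 1/2.023 = 0.5057.
Known gains sum to 0.07 − 0.08 + 0.0486 = 0.0386.
g_wv = 0.5057 − 0.0386 = 0.47.

0.47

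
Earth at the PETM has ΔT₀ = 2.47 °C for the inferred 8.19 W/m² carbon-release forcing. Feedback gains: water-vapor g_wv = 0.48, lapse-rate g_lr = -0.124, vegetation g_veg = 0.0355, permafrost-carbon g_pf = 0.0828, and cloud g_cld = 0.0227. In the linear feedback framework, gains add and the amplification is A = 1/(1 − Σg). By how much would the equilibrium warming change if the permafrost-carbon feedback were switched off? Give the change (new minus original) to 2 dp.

-0.69 °C

Original: g = 0.497, ΔT = 2.47/(1−0.497) = 4.9105 °C.
Without permafrost-carbon: g' = 0.4142, ΔT' = 2.47/(1−0.4142) = 4.2165 °C.
Change = 4.2165 − 4.9105 = -0.69 °C.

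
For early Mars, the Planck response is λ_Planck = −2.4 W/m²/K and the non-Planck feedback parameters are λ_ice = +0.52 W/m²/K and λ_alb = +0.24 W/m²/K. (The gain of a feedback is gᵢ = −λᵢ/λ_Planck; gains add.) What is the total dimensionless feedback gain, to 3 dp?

0.317

Convert to gains: g_ice = 0.52/2.4 = 0.2167; g_alb = 0.24/2.4 = 0.1.
Total gain g = 0.3167.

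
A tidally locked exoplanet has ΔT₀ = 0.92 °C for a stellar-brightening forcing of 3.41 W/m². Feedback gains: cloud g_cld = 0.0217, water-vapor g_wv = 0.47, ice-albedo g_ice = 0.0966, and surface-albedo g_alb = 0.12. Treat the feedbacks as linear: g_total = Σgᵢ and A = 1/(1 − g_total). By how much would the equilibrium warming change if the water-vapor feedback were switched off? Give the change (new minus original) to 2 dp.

-1.95 °C

Original: g = 0.7083, ΔT = 0.92/(1−0.7083) = 3.1539 °C.
Without water-vapor: g' = 0.2383, ΔT' = 0.92/(1−0.2383) = 1.2078 °C.
Change = 1.2078 − 3.1539 = -1.95 °C.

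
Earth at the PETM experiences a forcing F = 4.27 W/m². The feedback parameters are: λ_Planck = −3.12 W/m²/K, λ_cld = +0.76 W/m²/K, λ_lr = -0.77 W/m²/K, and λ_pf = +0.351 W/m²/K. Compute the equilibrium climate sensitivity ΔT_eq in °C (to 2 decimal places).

Net feedback parameter λ = (−3.12) + (+0.76) + (-0.77) + (+0.351) = -2.779 W/m²/K.
ΔT = −F/λ = −4.27/(-2.779) = 1.54 °C.

1.54 °C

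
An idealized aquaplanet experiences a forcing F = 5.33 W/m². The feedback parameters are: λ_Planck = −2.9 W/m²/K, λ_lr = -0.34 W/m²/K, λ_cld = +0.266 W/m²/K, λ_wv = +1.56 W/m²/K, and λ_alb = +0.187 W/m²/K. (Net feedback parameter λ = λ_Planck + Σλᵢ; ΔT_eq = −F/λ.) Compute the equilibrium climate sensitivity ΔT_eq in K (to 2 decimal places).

Net feedback parameter λ = (−2.9) + (-0.34) + (+0.266) + (+1.56) + (+0.187) = -1.227 W/m²/K.
ΔT = −F/λ = −5.33/(-1.227) = 4.34 K.

4.34 K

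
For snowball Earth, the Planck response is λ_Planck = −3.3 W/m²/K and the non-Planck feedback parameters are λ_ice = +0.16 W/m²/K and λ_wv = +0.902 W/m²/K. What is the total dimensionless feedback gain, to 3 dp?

Convert to gains: g_ice = 0.16/3.3 = 0.04848; g_wv = 0.902/3.3 = 0.2733.
Total gain g = 0.32178.

0.322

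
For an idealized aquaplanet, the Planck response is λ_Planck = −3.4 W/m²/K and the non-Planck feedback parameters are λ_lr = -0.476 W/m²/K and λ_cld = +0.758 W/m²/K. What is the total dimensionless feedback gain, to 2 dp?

Convert to gains: g_lr = -0.476/3.4 = -0.14; g_cld = 0.758/3.4 = 0.2229.
Total gain g = 0.0829.

0.08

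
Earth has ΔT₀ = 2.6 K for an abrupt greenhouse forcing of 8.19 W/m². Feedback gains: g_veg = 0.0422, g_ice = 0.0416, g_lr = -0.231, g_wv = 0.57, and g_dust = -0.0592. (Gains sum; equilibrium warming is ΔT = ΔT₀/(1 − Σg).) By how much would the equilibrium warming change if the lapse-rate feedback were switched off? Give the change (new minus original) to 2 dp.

Original: g = 0.3636, ΔT = 2.6/(1−0.3636) = 4.0855 K.
Without lapse-rate: g' = 0.5946, ΔT' = 2.6/(1−0.5946) = 6.4134 K.
Change = 6.4134 − 4.0855 = 2.33 K.

2.33 K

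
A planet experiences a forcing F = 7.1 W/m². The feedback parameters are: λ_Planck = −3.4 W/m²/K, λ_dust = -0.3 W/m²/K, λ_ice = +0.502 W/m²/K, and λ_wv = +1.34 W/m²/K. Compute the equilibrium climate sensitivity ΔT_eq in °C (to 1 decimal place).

Net feedback parameter λ = (−3.4) + (-0.3) + (+0.502) + (+1.34) = -1.858 W/m²/K.
ΔT = −F/λ = −7.1/(-1.858) = 3.8 °C.

3.8 °C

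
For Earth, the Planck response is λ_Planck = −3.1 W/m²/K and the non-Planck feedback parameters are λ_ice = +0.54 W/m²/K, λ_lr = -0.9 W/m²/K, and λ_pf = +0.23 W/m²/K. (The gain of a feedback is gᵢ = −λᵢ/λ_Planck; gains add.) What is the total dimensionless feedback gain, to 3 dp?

-0.042

Convert to gains: g_ice = 0.54/3.1 = 0.1742; g_lr = -0.9/3.1 = -0.2903; g_pf = 0.23/3.1 = 0.07419.
Total gain g = -0.04191.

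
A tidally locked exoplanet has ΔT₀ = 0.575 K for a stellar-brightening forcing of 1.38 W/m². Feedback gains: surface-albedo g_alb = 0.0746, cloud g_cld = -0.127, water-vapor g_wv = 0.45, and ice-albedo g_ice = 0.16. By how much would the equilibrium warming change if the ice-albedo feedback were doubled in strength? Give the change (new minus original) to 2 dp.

Original: g = 0.5576, ΔT = 0.575/(1−0.5576) = 1.2997 K.
With doubled ice-albedo: g' = 0.7176, ΔT' = 0.575/(1−0.7176) = 2.0361 K.
Change = 2.0361 − 1.2997 = 0.74 K.

0.74 K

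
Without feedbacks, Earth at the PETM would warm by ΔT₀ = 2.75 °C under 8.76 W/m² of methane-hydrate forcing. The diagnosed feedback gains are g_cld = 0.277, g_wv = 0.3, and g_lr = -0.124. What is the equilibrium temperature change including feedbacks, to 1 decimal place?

5.0 °C

Total gain g = 0.277 + 0.3 − 0.124 = 0.453.
Amplification A = 1/(1 − 0.453) = 1.828.
ΔT = 2.75 × 1.828 = 5.0 °C.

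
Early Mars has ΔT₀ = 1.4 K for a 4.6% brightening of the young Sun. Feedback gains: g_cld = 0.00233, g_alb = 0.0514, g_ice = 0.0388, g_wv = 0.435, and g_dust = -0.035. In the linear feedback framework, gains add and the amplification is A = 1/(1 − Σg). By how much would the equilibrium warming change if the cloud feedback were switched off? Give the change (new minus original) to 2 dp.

Original: g = 0.49253, ΔT = 1.4/(1−0.49253) = 2.7588 K.
Without cloud: g' = 0.4902, ΔT' = 1.4/(1−0.4902) = 2.7462 K.
Change = 2.7462 − 2.7588 = -0.01 K.

-0.01 K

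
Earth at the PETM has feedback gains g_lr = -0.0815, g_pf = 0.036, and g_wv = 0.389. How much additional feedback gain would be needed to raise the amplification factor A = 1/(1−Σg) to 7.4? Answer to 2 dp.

0.52

Current total gain = 0.3435.
Target gain for A = 7.4: g* = 1 − 1/7.4 = 0.8649.
Additional gain needed = 0.8649 − 0.3435 = 0.52.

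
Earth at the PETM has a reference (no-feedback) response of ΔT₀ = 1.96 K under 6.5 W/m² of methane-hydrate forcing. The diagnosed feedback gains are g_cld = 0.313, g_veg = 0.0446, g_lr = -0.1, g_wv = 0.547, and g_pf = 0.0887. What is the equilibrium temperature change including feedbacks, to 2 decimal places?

18.37 K

Total gain g = 0.313 + 0.0446 − 0.1 + 0.547 + 0.0887 = 0.8933.
Amplification A = 1/(1 − 0.8933) = 9.372.
ΔT = 1.96 × 9.372 = 18.37 K.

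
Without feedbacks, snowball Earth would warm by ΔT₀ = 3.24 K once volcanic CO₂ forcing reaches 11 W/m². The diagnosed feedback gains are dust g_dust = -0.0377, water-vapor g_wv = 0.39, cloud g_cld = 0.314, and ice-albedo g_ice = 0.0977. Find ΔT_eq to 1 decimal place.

Total gain g = -0.0377 + 0.39 + 0.314 + 0.0977 = 0.764.
Amplification A = 1/(1 − 0.764) = 4.237.
ΔT = 3.24 × 4.237 = 13.7 K.

13.7 K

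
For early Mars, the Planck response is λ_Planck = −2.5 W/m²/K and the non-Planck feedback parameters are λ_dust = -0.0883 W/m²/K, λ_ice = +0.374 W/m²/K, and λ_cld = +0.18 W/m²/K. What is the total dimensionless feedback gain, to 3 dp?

0.186

Convert to gains: g_dust = -0.0883/2.5 = -0.03532; g_ice = 0.374/2.5 = 0.1496; g_cld = 0.18/2.5 = 0.072.
Total gain g = 0.18628.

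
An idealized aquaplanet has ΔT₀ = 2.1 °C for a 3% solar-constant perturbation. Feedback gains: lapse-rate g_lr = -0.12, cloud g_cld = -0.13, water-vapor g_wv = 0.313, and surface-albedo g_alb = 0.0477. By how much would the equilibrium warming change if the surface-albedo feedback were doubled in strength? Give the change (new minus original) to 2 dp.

Original: g = 0.1107, ΔT = 2.1/(1−0.1107) = 2.3614 °C.
With doubled surface-albedo: g' = 0.1584, ΔT' = 2.1/(1−0.1584) = 2.4952 °C.
Change = 2.4952 − 2.3614 = 0.13 °C.

0.13 °C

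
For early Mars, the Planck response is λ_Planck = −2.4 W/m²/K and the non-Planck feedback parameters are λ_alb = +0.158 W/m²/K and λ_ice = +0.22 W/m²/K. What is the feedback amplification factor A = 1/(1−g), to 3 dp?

1.187

Convert to gains: g_alb = 0.158/2.4 = 0.06583; g_ice = 0.22/2.4 = 0.09167.
Total gain g = 0.1575.
A = 1/(1 − 0.1575) = 1.187.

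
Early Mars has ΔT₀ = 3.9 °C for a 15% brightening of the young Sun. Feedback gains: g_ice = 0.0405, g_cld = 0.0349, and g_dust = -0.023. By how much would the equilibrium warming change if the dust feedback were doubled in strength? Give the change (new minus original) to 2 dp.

Original: g = 0.0524, ΔT = 3.9/(1−0.0524) = 4.1157 °C.
With doubled dust: g' = 0.0294, ΔT' = 3.9/(1−0.0294) = 4.0181 °C.
Change = 4.0181 − 4.1157 = -0.10 °C.

-0.10 °C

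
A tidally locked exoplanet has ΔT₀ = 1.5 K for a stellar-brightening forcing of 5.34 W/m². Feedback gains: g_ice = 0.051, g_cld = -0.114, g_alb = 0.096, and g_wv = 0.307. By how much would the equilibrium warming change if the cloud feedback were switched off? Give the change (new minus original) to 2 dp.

Original: g = 0.34, ΔT = 1.5/(1−0.34) = 2.2727 K.
Without cloud: g' = 0.454, ΔT' = 1.5/(1−0.454) = 2.7473 K.
Change = 2.7473 − 2.2727 = 0.47 K.

0.47 K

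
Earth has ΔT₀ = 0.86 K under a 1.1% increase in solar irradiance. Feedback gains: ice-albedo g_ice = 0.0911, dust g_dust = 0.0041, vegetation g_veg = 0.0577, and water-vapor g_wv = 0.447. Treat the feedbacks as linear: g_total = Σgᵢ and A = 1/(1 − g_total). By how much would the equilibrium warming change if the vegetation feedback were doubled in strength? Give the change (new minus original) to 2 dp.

Original: g = 0.5999, ΔT = 0.86/(1−0.5999) = 2.1495 K.
With doubled vegetation: g' = 0.6576, ΔT' = 0.86/(1−0.6576) = 2.5117 K.
Change = 2.5117 − 2.1495 = 0.36 K.

0.36 K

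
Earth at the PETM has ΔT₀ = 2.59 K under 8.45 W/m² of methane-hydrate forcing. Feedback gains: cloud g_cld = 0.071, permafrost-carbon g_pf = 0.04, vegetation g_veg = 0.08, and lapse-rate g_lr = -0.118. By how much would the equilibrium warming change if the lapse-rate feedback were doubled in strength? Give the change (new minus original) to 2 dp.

Original: g = 0.073, ΔT = 2.59/(1−0.073) = 2.7940 K.
With doubled lapse-rate: g' = -0.045, ΔT' = 2.59/(1+0.045) = 2.4785 K.
Change = 2.4785 − 2.7940 = -0.32 K.

-0.32 K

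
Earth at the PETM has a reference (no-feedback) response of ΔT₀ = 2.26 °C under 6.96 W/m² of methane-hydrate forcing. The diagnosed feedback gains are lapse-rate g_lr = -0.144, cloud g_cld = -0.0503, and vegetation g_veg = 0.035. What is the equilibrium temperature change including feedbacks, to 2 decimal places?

Total gain g = -0.144 − 0.0503 + 0.035 = -0.1593.
Amplification A = 1/(1 + 0.1593) = 0.8626.
ΔT = 2.26 × 0.8626 = 1.95 °C.

1.95 °C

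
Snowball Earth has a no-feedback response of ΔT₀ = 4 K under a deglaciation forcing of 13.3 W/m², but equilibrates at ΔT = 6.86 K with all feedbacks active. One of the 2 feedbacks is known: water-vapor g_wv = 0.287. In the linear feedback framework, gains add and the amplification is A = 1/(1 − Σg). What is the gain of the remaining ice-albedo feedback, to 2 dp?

Amplification A = ΔT/ΔT₀ = 6.86/4 = 1.715.
Total gain g = 1 − 1/A = 1 − 1/1.715 = 0.4169.
The known gain is 0.287.
g_ice = 0.4169 − 0.287 = 0.13.

0.13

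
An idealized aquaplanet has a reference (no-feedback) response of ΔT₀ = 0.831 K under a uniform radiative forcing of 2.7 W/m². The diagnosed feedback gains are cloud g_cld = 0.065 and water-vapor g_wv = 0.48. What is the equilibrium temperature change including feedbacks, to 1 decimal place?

1.8 K

Total gain g = 0.065 + 0.48 = 0.545.
Amplification A = 1/(1 − 0.545) = 2.198.
ΔT = 0.831 × 2.198 = 1.8 K.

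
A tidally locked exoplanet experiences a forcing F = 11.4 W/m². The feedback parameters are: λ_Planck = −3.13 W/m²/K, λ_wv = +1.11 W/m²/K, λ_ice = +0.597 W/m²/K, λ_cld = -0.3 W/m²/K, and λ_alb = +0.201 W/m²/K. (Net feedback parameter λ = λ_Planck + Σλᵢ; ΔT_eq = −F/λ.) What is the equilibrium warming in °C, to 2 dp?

Net feedback parameter λ = (−3.13) + (+1.11) + (+0.597) + (-0.3) + (+0.201) = -1.522 W/m²/K.
ΔT = −F/λ = −11.4/(-1.522) = 7.49 °C.

7.49 °C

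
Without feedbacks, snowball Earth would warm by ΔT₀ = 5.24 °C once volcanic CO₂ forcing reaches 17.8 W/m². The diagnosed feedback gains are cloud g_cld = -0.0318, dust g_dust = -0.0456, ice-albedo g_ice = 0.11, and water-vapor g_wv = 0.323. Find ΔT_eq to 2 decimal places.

8.13 °C

Total gain g = -0.0318 − 0.0456 + 0.11 + 0.323 = 0.3556.
Amplification A = 1/(1 − 0.3556) = 1.552.
ΔT = 5.24 × 1.552 = 8.13 °C.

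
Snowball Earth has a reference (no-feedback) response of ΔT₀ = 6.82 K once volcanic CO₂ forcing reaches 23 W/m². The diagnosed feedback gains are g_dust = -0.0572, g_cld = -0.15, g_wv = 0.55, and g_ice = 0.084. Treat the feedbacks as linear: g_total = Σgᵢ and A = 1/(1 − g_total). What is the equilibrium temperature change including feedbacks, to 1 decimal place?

Total gain g = -0.0572 − 0.15 + 0.55 + 0.084 = 0.4268.
Amplification A = 1/(1 − 0.4268) = 1.745.
ΔT = 6.82 × 1.745 = 11.9 K.

11.9 K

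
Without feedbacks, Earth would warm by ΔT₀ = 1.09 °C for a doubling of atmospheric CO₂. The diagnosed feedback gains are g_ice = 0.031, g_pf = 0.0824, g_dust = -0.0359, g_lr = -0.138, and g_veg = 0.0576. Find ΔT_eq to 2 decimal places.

Total gain g = 0.031 + 0.0824 − 0.0359 − 0.138 + 0.0576 = -0.0029.
Amplification A = 1/(1 + 0.0029) = 0.9971.
ΔT = 1.09 × 0.9971 = 1.09 °C.

1.09 °C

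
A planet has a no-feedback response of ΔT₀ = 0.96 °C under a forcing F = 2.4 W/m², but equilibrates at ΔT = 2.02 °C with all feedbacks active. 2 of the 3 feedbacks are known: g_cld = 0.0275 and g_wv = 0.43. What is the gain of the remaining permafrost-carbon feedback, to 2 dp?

0.07

Amplification A = ΔT/ΔT₀ = 2.02/0.96 = 2.104.
Total gain g = 1 − 1/A = 1 − 1/2.104 = 0.5247.
Known gains sum to 0.0275 + 0.43 = 0.4575.
g_pf = 0.5247 − 0.4575 = 0.07.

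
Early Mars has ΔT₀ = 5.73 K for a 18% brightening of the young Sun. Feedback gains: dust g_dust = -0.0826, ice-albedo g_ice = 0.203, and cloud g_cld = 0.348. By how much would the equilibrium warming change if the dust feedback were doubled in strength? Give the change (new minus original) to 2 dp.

Original: g = 0.4684, ΔT = 5.73/(1−0.4684) = 10.7788 K.
With doubled dust: g' = 0.3858, ΔT' = 5.73/(1−0.3858) = 9.3292 K.
Change = 9.3292 − 10.7788 = -1.45 K.

-1.45 K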